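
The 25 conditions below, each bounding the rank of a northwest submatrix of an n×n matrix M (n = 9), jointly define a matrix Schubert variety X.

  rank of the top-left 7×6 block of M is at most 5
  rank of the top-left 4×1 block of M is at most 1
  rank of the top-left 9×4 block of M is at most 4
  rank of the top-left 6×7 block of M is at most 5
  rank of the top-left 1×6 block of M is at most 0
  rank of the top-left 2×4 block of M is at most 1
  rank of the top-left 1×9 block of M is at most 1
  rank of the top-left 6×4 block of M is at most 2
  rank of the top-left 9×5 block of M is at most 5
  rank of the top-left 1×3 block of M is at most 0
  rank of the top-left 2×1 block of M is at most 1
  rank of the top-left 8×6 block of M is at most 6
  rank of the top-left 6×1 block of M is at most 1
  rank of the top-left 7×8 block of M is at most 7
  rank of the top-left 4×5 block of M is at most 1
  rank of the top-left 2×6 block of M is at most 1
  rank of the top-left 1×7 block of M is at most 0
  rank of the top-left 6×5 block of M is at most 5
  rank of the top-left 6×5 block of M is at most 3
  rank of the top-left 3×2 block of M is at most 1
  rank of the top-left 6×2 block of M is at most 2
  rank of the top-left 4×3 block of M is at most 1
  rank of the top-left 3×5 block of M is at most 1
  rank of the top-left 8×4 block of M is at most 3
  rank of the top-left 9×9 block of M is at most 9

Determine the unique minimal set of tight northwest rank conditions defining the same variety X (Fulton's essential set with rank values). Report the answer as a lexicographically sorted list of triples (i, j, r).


The tightest implied rank at each (i,j), from the 25 conditions:

  row 1: 0 0 0 0 0 0 0 1 1
  row 2: 1 1 1 1 1 1 1 2 2
  row 3: 1 1 1 1 1 2 2 3 3
  row 4: 1 1 1 1 1 2 3 4 4
  row 5: 1 2 2 2 2 3 4 5 5
  row 6: 1 2 2 2 3 4 5 6 6
  row 7: 1 2 3 3 4 5 6 7 7
  row 8: 1 2 3 3 4 5 6 7 8
  row 9: 1 2 3 4 5 6 7 8 9

hence w(1..9) = (8, 1, 6, 7, 2, 5, 3, 9, 4).

D(w) has 18 cells with 4 SE-corners; essential set:

[(1, 7, 0), (4, 5, 1), (6, 4, 2), (8, 4, 3)]


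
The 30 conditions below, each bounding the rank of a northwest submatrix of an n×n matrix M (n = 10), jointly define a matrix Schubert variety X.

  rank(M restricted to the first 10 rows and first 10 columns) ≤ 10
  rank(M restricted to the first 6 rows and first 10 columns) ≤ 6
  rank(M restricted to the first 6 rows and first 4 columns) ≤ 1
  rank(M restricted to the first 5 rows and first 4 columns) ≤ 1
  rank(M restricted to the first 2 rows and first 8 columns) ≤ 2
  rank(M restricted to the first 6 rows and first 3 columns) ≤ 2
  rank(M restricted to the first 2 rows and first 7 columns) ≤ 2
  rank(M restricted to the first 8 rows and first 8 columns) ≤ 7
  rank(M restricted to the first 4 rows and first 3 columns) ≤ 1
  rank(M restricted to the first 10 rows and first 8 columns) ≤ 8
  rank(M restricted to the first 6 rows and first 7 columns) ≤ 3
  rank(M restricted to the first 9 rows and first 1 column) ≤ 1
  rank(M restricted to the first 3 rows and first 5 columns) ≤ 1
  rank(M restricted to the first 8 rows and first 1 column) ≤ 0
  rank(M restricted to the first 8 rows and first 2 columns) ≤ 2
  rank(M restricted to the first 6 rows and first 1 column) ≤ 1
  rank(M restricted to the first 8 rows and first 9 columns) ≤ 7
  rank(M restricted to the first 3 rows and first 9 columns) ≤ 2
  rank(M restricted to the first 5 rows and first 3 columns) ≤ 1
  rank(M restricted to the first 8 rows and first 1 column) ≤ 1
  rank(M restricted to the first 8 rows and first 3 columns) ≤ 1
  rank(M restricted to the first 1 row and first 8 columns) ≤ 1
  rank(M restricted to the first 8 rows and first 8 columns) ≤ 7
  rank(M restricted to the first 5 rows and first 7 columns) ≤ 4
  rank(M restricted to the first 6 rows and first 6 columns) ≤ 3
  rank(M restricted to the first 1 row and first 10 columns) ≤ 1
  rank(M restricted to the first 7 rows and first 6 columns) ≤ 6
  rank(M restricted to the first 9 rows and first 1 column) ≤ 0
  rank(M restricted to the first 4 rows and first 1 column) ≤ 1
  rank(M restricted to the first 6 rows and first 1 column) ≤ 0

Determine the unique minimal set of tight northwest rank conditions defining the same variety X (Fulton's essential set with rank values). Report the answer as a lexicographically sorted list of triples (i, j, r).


Computing R[i][j] = min implied NW-rank bound (n=10, 30 conditions):

  R[1]: 0 1 1 1 1 1 1 1 1 1
  R[2]: 0 1 1 1 1 2 2 2 2 2
  R[3]: 0 1 1 1 1 2 2 2 2 3
  R[4]: 0 1 1 1 2 3 3 3 3 4
  R[5]: 0 1 1 1 2 3 3 4 4 5
  R[6]: 0 1 1 1 2 3 3 4 5 6
  R[7]: 0 1 1 2 3 4 4 5 6 7
  R[8]: 0 1 1 2 3 4 5 6 7 8
  R[9]: 0 1 2 3 4 5 6 7 8 9
  R[10]: 1 2 3 4 5 6 7 8 9 10

second differences of R give the permutation w = (2, 6, 10, 5, 8, 9, 4, 7, 3, 1).

D(w) has 28 cells with 6 SE-corners; essential set:

[(3, 5, 1), (3, 9, 2), (6, 4, 1), (6, 7, 3), (8, 3, 1), (9, 1, 0)]


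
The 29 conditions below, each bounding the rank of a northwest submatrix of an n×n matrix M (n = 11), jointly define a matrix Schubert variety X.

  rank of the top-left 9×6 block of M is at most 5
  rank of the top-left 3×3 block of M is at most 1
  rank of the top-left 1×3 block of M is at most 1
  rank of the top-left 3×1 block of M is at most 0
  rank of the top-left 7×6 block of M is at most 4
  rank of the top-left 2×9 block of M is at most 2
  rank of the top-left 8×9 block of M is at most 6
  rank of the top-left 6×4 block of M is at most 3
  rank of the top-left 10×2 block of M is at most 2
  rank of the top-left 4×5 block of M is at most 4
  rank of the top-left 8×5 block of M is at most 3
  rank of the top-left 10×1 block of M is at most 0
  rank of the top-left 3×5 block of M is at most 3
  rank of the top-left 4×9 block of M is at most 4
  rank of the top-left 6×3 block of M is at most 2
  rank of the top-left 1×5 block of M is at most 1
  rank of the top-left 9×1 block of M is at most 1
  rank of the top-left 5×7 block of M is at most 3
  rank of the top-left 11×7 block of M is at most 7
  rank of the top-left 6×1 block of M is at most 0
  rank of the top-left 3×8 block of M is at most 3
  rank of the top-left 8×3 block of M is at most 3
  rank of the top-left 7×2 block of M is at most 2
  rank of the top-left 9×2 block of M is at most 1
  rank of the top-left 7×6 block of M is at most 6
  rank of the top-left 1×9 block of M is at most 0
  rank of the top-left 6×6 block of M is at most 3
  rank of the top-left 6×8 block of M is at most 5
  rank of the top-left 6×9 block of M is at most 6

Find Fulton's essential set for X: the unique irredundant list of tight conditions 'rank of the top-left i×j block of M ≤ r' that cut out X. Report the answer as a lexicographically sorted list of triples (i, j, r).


The tightest implied rank at each (i,j), from the 29 conditions:

  i=1: 0 0 0 0 0 0 0 0 0 1 1
  i=2: 0 1 1 1 1 1 1 1 1 2 2
  i=3: 0 1 1 2 2 2 2 2 2 3 3
  i=4: 0 1 2 3 3 3 3 3 3 4 4
  i=5: 0 1 2 3 3 3 3 4 4 5 5
  i=6: 0 1 2 3 3 3 4 5 5 6 6
  i=7: 0 1 2 3 3 4 5 6 6 7 7
  i=8: 0 1 2 3 3 4 5 6 6 7 8
  i=9: 0 1 2 3 4 5 6 7 7 8 9
  i=10: 0 1 2 3 4 5 6 7 8 9 10
  i=11: 1 2 3 4 5 6 7 8 9 10 11

hence w(1..11) = (10, 2, 4, 3, 8, 7, 6, 11, 5, 9, 1).

Fulton essential set (7 of the 27 Rothe cells):

[(1, 9, 0), (3, 3, 1), (5, 7, 3), (6, 6, 3), (8, 5, 3), (8, 9, 6), (10, 1, 0)]


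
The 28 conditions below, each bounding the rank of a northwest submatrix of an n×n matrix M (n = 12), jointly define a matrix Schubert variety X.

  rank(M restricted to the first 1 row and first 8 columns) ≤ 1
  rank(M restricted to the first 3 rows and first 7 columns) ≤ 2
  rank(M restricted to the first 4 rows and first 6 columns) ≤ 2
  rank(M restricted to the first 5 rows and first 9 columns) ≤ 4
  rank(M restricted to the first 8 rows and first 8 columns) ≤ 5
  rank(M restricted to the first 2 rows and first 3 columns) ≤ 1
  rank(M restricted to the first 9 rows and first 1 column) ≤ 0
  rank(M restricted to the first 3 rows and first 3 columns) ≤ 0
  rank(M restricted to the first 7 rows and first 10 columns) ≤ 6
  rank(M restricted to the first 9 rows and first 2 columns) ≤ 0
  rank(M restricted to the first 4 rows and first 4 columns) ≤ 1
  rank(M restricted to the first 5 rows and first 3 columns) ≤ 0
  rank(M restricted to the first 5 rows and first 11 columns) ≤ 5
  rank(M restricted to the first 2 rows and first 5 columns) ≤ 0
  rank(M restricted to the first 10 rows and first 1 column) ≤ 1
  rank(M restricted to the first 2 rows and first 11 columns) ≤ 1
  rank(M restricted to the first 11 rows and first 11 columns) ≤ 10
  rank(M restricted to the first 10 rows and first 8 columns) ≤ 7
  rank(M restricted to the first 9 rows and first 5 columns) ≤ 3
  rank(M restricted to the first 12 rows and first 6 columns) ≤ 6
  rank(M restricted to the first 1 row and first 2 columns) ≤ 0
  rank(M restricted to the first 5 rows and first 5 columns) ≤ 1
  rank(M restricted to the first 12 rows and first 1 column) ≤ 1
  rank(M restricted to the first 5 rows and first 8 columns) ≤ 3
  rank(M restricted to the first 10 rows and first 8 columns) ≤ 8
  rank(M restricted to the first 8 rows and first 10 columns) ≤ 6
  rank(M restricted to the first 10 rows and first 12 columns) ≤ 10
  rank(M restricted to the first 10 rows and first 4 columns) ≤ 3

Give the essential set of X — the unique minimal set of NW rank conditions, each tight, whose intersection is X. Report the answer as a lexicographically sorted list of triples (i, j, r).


Computing R[i][j] = min implied NW-rank bound (n=12, 28 conditions):

  R[1]: 0  0  0  0  0  1  1  1  1  1  1  1
  R[2]: 0  0  0  0  0  1  1  1  1  1  1  2
  R[3]: 0  0  0  1  1  2  2  2  2  2  2  3
  R[4]: 0  0  0  1  1  2  3  3  3  3  3  4
  R[5]: 0  0  0  1  1  2  3  3  4  4  4  5
  R[6]: 0  0  1  2  2  3  4  4  5  5  5  6
  R[7]: 0  0  1  2  3  4  5  5  6  6  6  7
  R[8]: 0  0  1  2  3  4  5  5  6  6  7  8
  R[9]: 0  0  1  2  3  4  5  6  7  7  8  9
  R[10]: 1  1  2  3  4  5  6  7  8  8  9  10
  R[11]: 1  2  3  4  5  6  7  8  9  9  10  11
  R[12]: 1  2  3  4  5  6  7  8  9  10  11  12

the unique w with this rank table is (6, 12, 4, 7, 9, 3, 5, 11, 8, 1, 2, 10).

ℓ(w)=37; the 8 essential cells (i,j,r):

[(2, 5, 0), (2, 11, 1), (5, 3, 0), (5, 5, 1), (5, 8, 3), (8, 8, 5), (8, 10, 6), (9, 2, 0)]


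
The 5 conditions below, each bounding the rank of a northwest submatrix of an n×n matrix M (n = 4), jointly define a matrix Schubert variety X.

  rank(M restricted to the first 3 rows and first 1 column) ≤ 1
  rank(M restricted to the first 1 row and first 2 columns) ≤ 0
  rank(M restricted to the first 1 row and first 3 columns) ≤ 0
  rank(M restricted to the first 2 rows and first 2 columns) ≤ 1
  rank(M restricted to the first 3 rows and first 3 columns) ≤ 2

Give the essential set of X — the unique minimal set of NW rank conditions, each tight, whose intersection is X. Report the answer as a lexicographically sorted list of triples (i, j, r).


Rank table r_w(4×4) implied by the 5 constraints:

  R[1]: 0 0 0 1
  R[2]: 1 1 1 2
  R[3]: 1 2 2 3
  R[4]: 1 2 3 4

the unique w with this rank table is (4, 1, 2, 3).

1 SE-corner of the 3-cell Rothe diagram gives Ess(w):

[(1, 3, 0)]


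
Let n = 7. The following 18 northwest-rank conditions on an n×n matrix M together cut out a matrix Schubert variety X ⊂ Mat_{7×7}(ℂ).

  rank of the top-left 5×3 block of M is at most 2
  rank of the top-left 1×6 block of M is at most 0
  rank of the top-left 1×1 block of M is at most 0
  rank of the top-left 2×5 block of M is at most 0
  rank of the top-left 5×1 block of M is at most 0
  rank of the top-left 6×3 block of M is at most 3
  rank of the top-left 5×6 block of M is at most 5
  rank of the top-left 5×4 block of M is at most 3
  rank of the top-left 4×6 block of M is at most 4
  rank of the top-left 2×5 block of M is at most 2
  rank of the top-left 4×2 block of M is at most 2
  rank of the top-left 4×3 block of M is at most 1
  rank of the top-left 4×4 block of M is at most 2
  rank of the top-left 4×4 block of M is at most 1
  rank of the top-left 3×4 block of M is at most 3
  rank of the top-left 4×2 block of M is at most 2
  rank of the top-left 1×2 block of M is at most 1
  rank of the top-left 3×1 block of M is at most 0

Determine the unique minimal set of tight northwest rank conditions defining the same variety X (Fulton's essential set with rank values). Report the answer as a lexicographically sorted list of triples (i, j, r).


Computing R[i][j] = min implied NW-rank bound (n=7, 18 conditions):

  i=1: 0  0  0  0  0  0  1
  i=2: 0  0  0  0  0  1  2
  i=3: 0  1  1  1  1  2  3
  i=4: 0  1  1  1  2  3  4
  i=5: 0  1  2  2  3  4  5
  i=6: 1  2  3  3  4  5  6
  i=7: 1  2  3  4  5  6  7

hence w(1..7) = (7, 6, 2, 5, 3, 1, 4).

Fulton essential set (4 of the 16 Rothe cells):

[(1, 6, 0), (2, 5, 0), (4, 4, 1), (5, 1, 0)]


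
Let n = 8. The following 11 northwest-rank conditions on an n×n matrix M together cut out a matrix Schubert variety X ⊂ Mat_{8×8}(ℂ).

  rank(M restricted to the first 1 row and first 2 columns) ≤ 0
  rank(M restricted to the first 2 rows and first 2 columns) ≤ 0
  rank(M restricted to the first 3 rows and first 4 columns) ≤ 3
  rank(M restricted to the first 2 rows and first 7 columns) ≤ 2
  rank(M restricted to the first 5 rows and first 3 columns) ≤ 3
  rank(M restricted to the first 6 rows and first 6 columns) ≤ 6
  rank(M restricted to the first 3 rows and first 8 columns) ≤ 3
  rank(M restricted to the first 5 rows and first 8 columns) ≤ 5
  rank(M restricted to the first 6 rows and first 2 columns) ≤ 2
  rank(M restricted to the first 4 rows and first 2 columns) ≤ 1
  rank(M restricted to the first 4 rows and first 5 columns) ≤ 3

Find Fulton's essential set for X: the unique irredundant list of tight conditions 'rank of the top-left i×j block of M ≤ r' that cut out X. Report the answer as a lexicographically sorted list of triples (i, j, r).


The tightest implied rank at each (i,j), from the 11 conditions:

  R[1]: 0 | 0 | 1 | 1 | 1 | 1 | 1 | 1
  R[2]: 0 | 0 | 1 | 2 | 2 | 2 | 2 | 2
  R[3]: 1 | 1 | 2 | 3 | 3 | 3 | 3 | 3
  R[4]: 1 | 1 | 2 | 3 | 3 | 4 | 4 | 4
  R[5]: 1 | 2 | 3 | 4 | 4 | 5 | 5 | 5
  R[6]: 1 | 2 | 3 | 4 | 5 | 6 | 6 | 6
  R[7]: 1 | 2 | 3 | 4 | 5 | 6 | 7 | 7
  R[8]: 1 | 2 | 3 | 4 | 5 | 6 | 7 | 8

hence w(1..8) = (3, 4, 1, 6, 2, 5, 7, 8).

|D(w)|=6, |Ess(w)|=3:

[(2, 2, 0), (4, 2, 1), (4, 5, 3)]


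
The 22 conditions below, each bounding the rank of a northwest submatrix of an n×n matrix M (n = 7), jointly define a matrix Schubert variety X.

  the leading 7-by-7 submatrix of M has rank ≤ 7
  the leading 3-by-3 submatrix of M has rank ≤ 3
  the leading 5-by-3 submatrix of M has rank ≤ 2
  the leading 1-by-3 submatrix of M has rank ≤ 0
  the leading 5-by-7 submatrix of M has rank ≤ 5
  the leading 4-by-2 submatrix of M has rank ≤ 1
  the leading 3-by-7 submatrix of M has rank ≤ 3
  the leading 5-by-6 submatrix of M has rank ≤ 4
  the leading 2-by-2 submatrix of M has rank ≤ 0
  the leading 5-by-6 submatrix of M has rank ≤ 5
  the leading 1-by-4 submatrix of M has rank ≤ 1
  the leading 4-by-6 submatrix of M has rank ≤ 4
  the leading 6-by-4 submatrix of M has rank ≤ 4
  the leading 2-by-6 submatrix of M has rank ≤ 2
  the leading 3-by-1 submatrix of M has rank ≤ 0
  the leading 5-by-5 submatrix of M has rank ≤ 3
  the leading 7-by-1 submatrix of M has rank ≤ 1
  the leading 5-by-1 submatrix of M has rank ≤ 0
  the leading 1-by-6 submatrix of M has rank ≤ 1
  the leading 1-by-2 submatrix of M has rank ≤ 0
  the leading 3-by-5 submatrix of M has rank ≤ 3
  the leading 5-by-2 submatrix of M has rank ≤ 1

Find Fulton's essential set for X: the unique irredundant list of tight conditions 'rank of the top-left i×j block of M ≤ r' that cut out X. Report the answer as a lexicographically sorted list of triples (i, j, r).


The tightest implied rank at each (i,j), from the 22 conditions:

  0  0  0  1  1  1  1
  0  0  1  2  2  2  2
  0  1  2  3  3  3  3
  0  1  2  3  3  4  4
  0  1  2  3  3  4  5
  1  2  3  4  4  5  6
  1  2  3  4  5  6  7

giving w = (4, 3, 2, 6, 7, 1, 5) via Δ²R.

D(w) has 10 cells with 4 SE-corners; essential set:

[(1, 3, 0), (2, 2, 0), (5, 1, 0), (5, 5, 3)]


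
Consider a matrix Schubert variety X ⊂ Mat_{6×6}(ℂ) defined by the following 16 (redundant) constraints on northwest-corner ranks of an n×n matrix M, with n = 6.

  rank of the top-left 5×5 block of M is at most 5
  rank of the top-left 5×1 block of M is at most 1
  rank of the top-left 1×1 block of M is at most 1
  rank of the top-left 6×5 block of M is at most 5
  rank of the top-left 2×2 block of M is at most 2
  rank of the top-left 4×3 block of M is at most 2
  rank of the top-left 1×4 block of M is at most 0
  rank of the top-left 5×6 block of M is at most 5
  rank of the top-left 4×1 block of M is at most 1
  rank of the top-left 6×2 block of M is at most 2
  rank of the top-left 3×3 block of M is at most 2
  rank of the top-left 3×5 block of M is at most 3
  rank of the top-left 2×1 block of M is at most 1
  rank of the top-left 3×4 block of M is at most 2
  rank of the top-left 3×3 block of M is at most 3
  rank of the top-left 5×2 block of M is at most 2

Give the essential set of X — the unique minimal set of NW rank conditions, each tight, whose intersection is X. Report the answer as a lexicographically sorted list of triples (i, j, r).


The tightest implied rank at each (i,j), from the 16 conditions:

  0  0  0  0  1  1
  1  1  1  1  2  2
  1  2  2  2  3  3
  1  2  2  3  4  4
  1  2  3  4  5  5
  1  2  3  4  5  6

reading off 1-entries of Δ²R: w = (5, 1, 2, 4, 3, 6).

Rothe diagram D(w) (5 cells), 2 SE-corners (essential conditions):

[(1, 4, 0), (4, 3, 2)]


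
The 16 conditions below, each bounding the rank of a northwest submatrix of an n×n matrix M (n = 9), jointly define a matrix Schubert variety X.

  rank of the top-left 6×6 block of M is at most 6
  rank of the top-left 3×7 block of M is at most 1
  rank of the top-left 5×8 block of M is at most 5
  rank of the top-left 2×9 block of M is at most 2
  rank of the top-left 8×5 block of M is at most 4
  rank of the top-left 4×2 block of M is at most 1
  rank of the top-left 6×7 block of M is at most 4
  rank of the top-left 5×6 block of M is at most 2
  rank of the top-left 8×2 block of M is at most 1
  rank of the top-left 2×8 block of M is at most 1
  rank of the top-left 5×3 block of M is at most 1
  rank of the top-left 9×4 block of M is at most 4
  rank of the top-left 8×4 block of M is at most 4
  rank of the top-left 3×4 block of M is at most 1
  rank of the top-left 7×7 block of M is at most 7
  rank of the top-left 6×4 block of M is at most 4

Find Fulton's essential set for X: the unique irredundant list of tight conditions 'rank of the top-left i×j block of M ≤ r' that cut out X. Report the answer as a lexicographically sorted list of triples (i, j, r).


Computing R[i][j] = min implied NW-rank bound (n=9, 16 conditions):

  i=1: 1, 1, 1, 1, 1, 1, 1, 1, 1
  i=2: 1, 1, 1, 1, 1, 1, 1, 1, 2
  i=3: 1, 1, 1, 1, 1, 1, 1, 2, 3
  i=4: 1, 1, 1, 2, 2, 2, 2, 3, 4
  i=5: 1, 1, 1, 2, 2, 2, 3, 4, 5
  i=6: 1, 1, 2, 3, 3, 3, 4, 5, 6
  i=7: 1, 1, 2, 3, 4, 4, 5, 6, 7
  i=8: 1, 1, 2, 3, 4, 5, 6, 7, 8
  i=9: 1, 2, 3, 4, 5, 6, 7, 8, 9

reading off 1-entries of Δ²R: w = (1, 9, 8, 4, 7, 3, 5, 6, 2).

5 SE-corners of the 22-cell Rothe diagram give Ess(w):

[(2, 8, 1), (3, 7, 1), (5, 3, 1), (5, 6, 2), (8, 2, 1)]


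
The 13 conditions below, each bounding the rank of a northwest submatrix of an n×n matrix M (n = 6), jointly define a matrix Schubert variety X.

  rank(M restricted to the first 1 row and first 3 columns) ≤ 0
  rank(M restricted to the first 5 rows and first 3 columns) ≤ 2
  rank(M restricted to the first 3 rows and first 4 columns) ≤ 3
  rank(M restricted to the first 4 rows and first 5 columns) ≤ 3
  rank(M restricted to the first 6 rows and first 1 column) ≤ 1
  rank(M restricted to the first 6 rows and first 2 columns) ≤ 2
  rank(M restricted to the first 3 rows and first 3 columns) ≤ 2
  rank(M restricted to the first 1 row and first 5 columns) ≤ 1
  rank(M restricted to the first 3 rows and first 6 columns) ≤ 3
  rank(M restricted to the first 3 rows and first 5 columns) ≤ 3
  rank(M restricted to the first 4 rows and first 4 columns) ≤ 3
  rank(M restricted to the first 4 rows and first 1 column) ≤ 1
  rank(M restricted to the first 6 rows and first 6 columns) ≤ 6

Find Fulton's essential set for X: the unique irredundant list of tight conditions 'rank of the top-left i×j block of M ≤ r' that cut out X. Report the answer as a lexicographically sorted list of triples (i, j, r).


Reconstructing r_w from the 13 given conditions:

  0, 0, 0, 1, 1, 1
  1, 1, 1, 2, 2, 2
  1, 2, 2, 3, 3, 3
  1, 2, 2, 3, 3, 4
  1, 2, 2, 3, 4, 5
  1, 2, 3, 4, 5, 6

second differences of R give the permutation w = (4, 1, 2, 6, 5, 3).

D(w) has 6 cells with 3 SE-corners; essential set:

[(1, 3, 0), (4, 5, 3), (5, 3, 2)]


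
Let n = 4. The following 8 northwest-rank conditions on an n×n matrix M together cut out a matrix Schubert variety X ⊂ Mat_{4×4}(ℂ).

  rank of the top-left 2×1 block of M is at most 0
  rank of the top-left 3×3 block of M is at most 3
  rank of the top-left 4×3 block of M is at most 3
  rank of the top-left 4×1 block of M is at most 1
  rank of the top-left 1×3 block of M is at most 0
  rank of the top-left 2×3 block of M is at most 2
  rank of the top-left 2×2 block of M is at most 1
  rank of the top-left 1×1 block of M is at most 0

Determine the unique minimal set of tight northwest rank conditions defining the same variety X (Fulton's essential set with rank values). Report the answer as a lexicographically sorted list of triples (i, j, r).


Recovering R(i,j) via the rank-extension bound from the 8 conditions:

  i=1: 0 | 0 | 0 | 1
  i=2: 0 | 1 | 1 | 2
  i=3: 1 | 2 | 2 | 3
  i=4: 1 | 2 | 3 | 4

second differences of R give the permutation w = (4, 2, 1, 3).

D(w) has 4 cells with 2 SE-corners; essential set:

[(1, 3, 0), (2, 1, 0)]


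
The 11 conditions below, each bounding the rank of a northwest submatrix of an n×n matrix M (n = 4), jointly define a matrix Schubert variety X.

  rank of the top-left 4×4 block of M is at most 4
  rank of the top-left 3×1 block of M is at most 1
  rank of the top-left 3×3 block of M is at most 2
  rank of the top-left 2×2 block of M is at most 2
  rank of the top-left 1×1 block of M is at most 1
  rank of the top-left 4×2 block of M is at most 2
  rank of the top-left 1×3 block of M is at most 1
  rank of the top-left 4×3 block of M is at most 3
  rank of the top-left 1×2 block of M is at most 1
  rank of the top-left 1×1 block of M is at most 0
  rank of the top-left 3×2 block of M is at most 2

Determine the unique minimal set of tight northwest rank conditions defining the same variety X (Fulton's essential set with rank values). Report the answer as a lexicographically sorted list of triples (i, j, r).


Reconstructing r_w from the 11 given conditions:

  R[1]: 0 1 1 1
  R[2]: 1 2 2 2
  R[3]: 1 2 2 3
  R[4]: 1 2 3 4

giving w = (2, 1, 4, 3) via Δ²R.

ℓ(w)=2; the 2 essential cells (i,j,r):

[(1, 1, 0), (3, 3, 2)]


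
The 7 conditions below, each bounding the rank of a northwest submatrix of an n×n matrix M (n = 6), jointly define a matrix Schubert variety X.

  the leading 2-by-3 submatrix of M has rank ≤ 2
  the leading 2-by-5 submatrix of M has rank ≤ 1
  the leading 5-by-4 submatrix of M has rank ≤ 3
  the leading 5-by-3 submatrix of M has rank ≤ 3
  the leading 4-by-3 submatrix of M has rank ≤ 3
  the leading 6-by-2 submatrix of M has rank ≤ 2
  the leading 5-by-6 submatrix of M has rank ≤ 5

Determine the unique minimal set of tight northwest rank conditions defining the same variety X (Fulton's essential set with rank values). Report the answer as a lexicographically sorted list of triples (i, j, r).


Propagating the 7 rank bounds to every northwest block:

  R[1]: 1 | 1 | 1 | 1 | 1 | 1
  R[2]: 1 | 1 | 1 | 1 | 1 | 2
  R[3]: 1 | 2 | 2 | 2 | 2 | 3
  R[4]: 1 | 2 | 3 | 3 | 3 | 4
  R[5]: 1 | 2 | 3 | 3 | 4 | 5
  R[6]: 1 | 2 | 3 | 4 | 5 | 6

hence w(1..6) = (1, 6, 2, 3, 5, 4).

ℓ(w)=5; the 2 essential cells (i,j,r):

[(2, 5, 1), (5, 4, 3)]


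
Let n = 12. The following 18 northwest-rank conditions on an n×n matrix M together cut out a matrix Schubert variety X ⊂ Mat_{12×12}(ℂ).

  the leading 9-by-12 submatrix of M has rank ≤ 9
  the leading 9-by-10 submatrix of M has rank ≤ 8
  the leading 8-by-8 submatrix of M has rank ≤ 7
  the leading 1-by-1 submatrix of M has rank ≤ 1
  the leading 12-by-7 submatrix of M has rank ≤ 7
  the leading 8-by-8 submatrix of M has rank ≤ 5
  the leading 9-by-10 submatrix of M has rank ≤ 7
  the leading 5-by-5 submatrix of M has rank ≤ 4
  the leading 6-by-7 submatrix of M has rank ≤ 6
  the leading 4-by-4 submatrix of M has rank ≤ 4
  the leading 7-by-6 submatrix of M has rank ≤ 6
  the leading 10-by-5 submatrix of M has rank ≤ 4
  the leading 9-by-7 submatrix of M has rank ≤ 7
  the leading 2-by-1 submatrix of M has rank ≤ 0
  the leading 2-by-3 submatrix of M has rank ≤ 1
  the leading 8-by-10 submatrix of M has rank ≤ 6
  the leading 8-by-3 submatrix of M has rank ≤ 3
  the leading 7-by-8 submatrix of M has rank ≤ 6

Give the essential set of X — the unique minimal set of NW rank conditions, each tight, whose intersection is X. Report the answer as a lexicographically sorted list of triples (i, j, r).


Rank table r_w(12×12) implied by the 18 constraints:

  row 1: 0 | 1 | 1 | 1 | 1 | 1 | 1 | 1 | 1 | 1 | 1 | 1
  row 2: 0 | 1 | 1 | 2 | 2 | 2 | 2 | 2 | 2 | 2 | 2 | 2
  row 3: 1 | 2 | 2 | 3 | 3 | 3 | 3 | 3 | 3 | 3 | 3 | 3
  row 4: 1 | 2 | 3 | 4 | 4 | 4 | 4 | 4 | 4 | 4 | 4 | 4
  row 5: 1 | 2 | 3 | 4 | 4 | 5 | 5 | 5 | 5 | 5 | 5 | 5
  row 6: 1 | 2 | 3 | 4 | 4 | 5 | 5 | 5 | 6 | 6 | 6 | 6
  row 7: 1 | 2 | 3 | 4 | 4 | 5 | 5 | 5 | 6 | 6 | 7 | 7
  row 8: 1 | 2 | 3 | 4 | 4 | 5 | 5 | 5 | 6 | 6 | 7 | 8
  row 9: 1 | 2 | 3 | 4 | 4 | 5 | 6 | 6 | 7 | 7 | 8 | 9
  row 10: 1 | 2 | 3 | 4 | 4 | 5 | 6 | 7 | 8 | 8 | 9 | 10
  row 11: 1 | 2 | 3 | 4 | 5 | 6 | 7 | 8 | 9 | 9 | 10 | 11
  row 12: 1 | 2 | 3 | 4 | 5 | 6 | 7 | 8 | 9 | 10 | 11 | 12

second differences of R give the permutation w = (2, 4, 1, 3, 6, 9, 11, 12, 7, 8, 5, 10).

Fulton essential set (5 of the 17 Rothe cells):

[(2, 1, 0), (2, 3, 1), (8, 8, 5), (8, 10, 6), (10, 5, 4)]


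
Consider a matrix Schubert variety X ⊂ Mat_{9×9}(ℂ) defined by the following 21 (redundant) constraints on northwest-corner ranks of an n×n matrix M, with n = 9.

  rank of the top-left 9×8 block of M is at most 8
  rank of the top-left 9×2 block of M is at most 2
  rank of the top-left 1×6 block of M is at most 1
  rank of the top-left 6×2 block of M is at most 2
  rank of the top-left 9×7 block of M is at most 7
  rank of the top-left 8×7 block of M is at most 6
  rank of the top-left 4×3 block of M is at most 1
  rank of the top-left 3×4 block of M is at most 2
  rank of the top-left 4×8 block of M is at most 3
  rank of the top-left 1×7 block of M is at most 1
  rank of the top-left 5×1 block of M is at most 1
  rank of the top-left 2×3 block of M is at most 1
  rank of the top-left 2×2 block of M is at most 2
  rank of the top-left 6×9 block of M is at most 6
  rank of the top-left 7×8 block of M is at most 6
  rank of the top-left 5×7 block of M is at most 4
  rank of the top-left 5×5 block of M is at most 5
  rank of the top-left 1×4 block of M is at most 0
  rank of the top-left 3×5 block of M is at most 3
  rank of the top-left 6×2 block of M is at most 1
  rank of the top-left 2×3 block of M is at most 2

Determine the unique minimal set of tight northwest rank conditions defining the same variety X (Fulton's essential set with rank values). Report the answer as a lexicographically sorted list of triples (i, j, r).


Computing R[i][j] = min implied NW-rank bound (n=9, 21 conditions):

  i=1: 0  0  0  0  1  1  1  1  1
  i=2: 1  1  1  1  2  2  2  2  2
  i=3: 1  1  1  2  3  3  3  3  3
  i=4: 1  1  1  2  3  3  3  3  4
  i=5: 1  1  2  3  4  4  4  4  5
  i=6: 1  1  2  3  4  5  5  5  6
  i=7: 1  2  3  4  5  6  6  6  7
  i=8: 1  2  3  4  5  6  6  7  8
  i=9: 1  2  3  4  5  6  7  8  9

hence w(1..9) = (5, 1, 4, 9, 3, 6, 2, 8, 7).

D(w) has 14 cells with 5 SE-corners; essential set:

[(1, 4, 0), (4, 3, 1), (4, 8, 3), (6, 2, 1), (8, 7, 6)]


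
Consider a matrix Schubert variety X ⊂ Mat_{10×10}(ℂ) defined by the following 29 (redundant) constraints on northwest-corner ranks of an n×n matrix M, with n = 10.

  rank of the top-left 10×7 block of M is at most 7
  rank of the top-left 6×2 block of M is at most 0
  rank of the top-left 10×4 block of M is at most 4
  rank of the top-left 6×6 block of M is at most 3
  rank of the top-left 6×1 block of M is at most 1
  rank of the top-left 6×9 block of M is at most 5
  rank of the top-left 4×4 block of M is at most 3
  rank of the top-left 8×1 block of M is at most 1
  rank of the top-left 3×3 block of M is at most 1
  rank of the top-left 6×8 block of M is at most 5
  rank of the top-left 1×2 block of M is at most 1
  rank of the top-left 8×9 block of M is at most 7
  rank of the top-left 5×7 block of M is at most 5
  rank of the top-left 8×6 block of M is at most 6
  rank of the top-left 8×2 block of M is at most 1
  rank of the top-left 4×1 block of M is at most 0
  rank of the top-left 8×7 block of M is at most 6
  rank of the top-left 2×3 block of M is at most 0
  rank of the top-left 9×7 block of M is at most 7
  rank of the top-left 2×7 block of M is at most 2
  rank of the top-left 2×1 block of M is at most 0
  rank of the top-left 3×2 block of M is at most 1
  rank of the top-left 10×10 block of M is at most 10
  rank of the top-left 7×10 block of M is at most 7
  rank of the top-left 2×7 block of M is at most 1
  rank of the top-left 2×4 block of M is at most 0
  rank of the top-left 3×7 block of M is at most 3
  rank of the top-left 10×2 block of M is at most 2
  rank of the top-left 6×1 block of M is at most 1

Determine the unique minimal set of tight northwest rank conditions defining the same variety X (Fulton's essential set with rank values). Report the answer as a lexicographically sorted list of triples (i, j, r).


Computing R[i][j] = min implied NW-rank bound (n=10, 29 conditions):

  R[1]: 0 | 0 | 0 | 0 | 1 | 1 | 1 | 1 | 1 | 1
  R[2]: 0 | 0 | 0 | 0 | 1 | 1 | 1 | 2 | 2 | 2
  R[3]: 0 | 0 | 1 | 1 | 2 | 2 | 2 | 3 | 3 | 3
  R[4]: 0 | 0 | 1 | 2 | 3 | 3 | 3 | 4 | 4 | 4
  R[5]: 0 | 0 | 1 | 2 | 3 | 3 | 4 | 5 | 5 | 5
  R[6]: 0 | 0 | 1 | 2 | 3 | 3 | 4 | 5 | 5 | 6
  R[7]: 1 | 1 | 2 | 3 | 4 | 4 | 5 | 6 | 6 | 7
  R[8]: 1 | 1 | 2 | 3 | 4 | 5 | 6 | 7 | 7 | 8
  R[9]: 1 | 2 | 3 | 4 | 5 | 6 | 7 | 8 | 8 | 9
  R[10]: 1 | 2 | 3 | 4 | 5 | 6 | 7 | 8 | 9 | 10

second differences of R give the permutation w = (5, 8, 3, 4, 7, 10, 1, 6, 2, 9).

Fulton essential set (6 of the 22 Rothe cells):

[(2, 4, 0), (2, 7, 1), (6, 2, 0), (6, 6, 3), (6, 9, 5), (8, 2, 1)]


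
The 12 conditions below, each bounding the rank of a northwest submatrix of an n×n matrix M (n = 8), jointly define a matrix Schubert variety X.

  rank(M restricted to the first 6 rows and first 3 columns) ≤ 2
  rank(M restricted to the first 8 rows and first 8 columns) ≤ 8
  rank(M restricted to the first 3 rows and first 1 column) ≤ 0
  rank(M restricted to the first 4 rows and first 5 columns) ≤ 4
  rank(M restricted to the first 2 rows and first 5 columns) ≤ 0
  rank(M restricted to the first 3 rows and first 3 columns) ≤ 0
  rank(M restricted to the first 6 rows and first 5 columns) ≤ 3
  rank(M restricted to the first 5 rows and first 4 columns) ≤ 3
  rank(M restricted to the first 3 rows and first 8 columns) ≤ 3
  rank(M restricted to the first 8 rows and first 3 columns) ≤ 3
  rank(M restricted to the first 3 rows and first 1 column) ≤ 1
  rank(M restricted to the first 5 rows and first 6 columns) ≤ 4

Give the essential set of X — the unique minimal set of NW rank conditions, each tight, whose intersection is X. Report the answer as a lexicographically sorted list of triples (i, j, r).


The tightest implied rank at each (i,j), from the 12 conditions:

  R[1]: 0  0  0  0  0  1  1  1
  R[2]: 0  0  0  0  0  1  2  2
  R[3]: 0  0  0  1  1  2  3  3
  R[4]: 1  1  1  2  2  3  4  4
  R[5]: 1  2  2  3  3  4  5  5
  R[6]: 1  2  2  3  3  4  5  6
  R[7]: 1  2  3  4  4  5  6  7
  R[8]: 1  2  3  4  5  6  7  8

giving w = (6, 7, 4, 1, 2, 8, 3, 5) via Δ²R.

Rothe diagram D(w) (15 cells), 4 SE-corners (essential conditions):

[(2, 5, 0), (3, 3, 0), (6, 3, 2), (6, 5, 3)]


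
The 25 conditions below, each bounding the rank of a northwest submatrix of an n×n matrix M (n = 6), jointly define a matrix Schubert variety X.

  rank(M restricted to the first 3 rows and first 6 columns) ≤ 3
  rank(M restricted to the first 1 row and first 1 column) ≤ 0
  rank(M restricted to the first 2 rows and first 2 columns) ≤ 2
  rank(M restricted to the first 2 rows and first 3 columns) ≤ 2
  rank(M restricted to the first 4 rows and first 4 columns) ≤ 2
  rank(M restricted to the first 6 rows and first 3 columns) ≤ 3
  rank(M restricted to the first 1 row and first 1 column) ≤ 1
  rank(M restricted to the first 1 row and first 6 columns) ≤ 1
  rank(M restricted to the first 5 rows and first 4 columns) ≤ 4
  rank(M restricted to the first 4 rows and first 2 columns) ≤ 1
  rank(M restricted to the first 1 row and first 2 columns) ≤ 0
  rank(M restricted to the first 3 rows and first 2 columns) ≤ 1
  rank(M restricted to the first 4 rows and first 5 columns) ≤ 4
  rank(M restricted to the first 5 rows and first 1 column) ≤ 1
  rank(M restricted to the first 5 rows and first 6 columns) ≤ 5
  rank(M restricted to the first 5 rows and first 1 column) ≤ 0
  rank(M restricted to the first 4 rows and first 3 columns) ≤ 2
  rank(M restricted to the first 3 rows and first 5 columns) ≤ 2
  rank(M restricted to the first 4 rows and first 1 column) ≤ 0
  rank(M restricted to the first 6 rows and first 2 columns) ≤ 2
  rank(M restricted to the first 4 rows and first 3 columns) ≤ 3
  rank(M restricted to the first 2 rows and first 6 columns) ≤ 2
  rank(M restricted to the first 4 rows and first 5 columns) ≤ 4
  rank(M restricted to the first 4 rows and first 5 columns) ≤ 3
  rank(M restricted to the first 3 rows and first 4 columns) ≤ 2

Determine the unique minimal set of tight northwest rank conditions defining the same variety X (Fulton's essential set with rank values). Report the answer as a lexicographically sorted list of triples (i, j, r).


Propagating the 25 rank bounds to every northwest block:

  0  0  1  1  1  1
  0  1  2  2  2  2
  0  1  2  2  2  3
  0  1  2  2  3  4
  0  1  2  3  4  5
  1  2  3  4  5  6

hence w(1..6) = (3, 2, 6, 5, 4, 1).

ℓ(w)=9; the 4 essential cells (i,j,r):

[(1, 2, 0), (3, 5, 2), (4, 4, 2), (5, 1, 0)]


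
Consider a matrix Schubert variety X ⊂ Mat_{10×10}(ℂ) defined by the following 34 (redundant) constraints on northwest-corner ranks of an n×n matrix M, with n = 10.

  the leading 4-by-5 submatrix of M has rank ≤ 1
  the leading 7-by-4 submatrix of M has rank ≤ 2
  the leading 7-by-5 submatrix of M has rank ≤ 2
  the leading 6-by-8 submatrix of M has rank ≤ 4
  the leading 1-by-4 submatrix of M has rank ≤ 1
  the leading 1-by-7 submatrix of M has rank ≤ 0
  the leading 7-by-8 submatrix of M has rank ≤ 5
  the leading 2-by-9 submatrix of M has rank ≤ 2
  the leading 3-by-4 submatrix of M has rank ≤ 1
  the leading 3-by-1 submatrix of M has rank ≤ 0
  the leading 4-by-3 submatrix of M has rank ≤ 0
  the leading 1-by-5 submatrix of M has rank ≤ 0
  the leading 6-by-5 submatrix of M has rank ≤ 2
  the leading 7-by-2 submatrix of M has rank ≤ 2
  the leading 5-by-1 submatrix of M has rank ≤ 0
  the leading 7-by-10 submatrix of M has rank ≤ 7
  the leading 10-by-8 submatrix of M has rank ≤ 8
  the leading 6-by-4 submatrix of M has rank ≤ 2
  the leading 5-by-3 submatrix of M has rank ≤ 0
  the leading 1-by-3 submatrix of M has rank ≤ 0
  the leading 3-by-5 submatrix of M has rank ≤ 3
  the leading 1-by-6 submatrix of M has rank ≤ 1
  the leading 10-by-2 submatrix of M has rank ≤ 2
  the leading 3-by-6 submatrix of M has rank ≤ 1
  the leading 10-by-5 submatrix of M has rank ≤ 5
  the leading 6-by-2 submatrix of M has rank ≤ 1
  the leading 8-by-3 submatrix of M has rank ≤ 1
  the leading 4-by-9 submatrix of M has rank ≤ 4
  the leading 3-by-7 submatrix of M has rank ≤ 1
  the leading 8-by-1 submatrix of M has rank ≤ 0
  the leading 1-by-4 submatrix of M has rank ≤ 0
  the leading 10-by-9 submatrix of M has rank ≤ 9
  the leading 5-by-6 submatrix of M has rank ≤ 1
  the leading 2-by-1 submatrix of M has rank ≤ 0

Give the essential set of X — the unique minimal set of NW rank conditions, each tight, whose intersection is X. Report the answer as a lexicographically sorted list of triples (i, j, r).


Reconstructing r_w from the 34 given conditions:

  0, 0, 0, 0, 0, 0, 0, 1, 1, 1
  0, 0, 0, 1, 1, 1, 1, 2, 2, 2
  0, 0, 0, 1, 1, 1, 1, 2, 3, 3
  0, 0, 0, 1, 1, 1, 2, 3, 4, 4
  0, 0, 0, 1, 1, 1, 2, 3, 4, 5
  0, 1, 1, 2, 2, 2, 3, 4, 5, 6
  0, 1, 1, 2, 2, 3, 4, 5, 6, 7
  0, 1, 1, 2, 3, 4, 5, 6, 7, 8
  1, 2, 2, 3, 4, 5, 6, 7, 8, 9
  1, 2, 3, 4, 5, 6, 7, 8, 9, 10

the unique w with this rank table is (8, 4, 9, 7, 10, 2, 6, 5, 1, 3).

ℓ(w)=32; the 7 essential cells (i,j,r):

[(1, 7, 0), (3, 7, 1), (5, 3, 0), (5, 6, 1), (7, 5, 2), (8, 1, 0), (8, 3, 1)]


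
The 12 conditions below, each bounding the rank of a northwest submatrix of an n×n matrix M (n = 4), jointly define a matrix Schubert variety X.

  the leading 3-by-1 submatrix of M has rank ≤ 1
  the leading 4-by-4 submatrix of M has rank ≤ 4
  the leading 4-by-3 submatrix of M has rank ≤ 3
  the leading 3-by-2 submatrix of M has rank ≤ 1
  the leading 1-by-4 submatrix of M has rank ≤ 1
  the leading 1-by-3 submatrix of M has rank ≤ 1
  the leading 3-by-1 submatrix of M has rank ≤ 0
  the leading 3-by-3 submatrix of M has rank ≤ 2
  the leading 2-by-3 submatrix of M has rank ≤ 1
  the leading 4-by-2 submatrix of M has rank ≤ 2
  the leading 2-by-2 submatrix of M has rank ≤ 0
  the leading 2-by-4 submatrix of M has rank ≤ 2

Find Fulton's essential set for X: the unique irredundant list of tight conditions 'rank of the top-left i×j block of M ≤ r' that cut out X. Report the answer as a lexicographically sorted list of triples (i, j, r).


Computing R[i][j] = min implied NW-rank bound (n=4, 12 conditions):

  R[1]: 0, 0, 1, 1
  R[2]: 0, 0, 1, 2
  R[3]: 0, 1, 2, 3
  R[4]: 1, 2, 3, 4

giving w = (3, 4, 2, 1) via Δ²R.

ℓ(w)=5; the 2 essential cells (i,j,r):

[(2, 2, 0), (3, 1, 0)]


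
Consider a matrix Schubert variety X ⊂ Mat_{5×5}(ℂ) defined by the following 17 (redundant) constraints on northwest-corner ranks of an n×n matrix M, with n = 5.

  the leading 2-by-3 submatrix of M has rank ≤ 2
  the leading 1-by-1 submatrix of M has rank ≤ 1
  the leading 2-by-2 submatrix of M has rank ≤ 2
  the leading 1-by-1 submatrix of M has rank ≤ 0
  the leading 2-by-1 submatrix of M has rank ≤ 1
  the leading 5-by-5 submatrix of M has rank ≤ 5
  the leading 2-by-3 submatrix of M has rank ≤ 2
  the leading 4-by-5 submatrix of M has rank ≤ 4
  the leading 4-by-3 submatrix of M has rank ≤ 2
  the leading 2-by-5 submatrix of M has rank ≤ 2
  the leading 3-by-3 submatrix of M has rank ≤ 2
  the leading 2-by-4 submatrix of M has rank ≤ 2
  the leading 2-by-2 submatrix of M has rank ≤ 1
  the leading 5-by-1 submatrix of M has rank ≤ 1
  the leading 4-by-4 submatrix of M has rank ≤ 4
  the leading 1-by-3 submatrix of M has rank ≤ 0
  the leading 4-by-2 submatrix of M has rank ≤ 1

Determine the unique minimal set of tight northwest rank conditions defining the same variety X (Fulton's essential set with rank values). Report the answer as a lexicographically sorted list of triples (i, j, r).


The tightest implied rank at each (i,j), from the 17 conditions:

  i=1: 0, 0, 0, 1, 1
  i=2: 1, 1, 1, 2, 2
  i=3: 1, 1, 2, 3, 3
  i=4: 1, 1, 2, 3, 4
  i=5: 1, 2, 3, 4, 5

giving w = (4, 1, 3, 5, 2) via Δ²R.

D(w) has 5 cells with 2 SE-corners; essential set:

[(1, 3, 0), (4, 2, 1)]
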